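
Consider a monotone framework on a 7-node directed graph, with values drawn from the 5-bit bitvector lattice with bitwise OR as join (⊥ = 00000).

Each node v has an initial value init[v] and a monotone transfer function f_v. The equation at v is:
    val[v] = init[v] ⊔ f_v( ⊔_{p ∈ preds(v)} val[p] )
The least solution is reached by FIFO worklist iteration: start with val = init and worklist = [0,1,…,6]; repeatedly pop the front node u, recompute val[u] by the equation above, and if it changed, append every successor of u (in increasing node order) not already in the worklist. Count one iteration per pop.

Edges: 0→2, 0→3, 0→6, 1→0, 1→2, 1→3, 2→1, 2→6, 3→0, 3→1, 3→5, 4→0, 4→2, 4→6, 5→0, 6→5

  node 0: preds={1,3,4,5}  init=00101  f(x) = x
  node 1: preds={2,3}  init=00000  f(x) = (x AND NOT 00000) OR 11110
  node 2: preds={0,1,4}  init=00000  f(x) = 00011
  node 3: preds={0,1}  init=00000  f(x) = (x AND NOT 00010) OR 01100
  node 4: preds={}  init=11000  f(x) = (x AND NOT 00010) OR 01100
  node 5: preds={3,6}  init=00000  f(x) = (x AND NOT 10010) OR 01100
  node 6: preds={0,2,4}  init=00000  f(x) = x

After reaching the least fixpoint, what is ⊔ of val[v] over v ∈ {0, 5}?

Trace (14 dequeues):
  [1] u=0 | in 11000 | out 11101 | prev 00101 | push {}
  [2] u=1 | in 00000 | out 11110 | prev 00000 | push {0}
  [3] u=2 | in 11111 | out 00011 | prev 00000 | push {1}
  [4] u=3 | in 11111 | out 11101 | prev 00000 | push {}
  [5] u=4 | in 00000 | out 11100 | prev 11000 | push {2}
  [6] u=5 | in 11101 | out 01101 | prev 00000 | push {}
  [7] u=6 | in 11111 | out 11111 | prev 00000 | push {5}
  [8] u=0 | in 11111 | out 11111 | prev 11101 | push {3,6}
  [9] u=1 | in 11111 | out 11111 | prev 11110 | push {0}
  [10] u=2 | in 11111 | out 00011 | ==
  [11] u=5 | in 11111 | out 01101 | ==
  [12] u=3 | in 11111 | out 11101 | ==
  [13] u=6 | in 11111 | out 11111 | ==
  [14] u=0 | in 11111 | out 11111 | ==

Converged values:
  [0] 11111
  [1] 11111
  [2] 00011
  [3] 11101
  [4] 11100
  [5] 01101
  [6] 11111

11111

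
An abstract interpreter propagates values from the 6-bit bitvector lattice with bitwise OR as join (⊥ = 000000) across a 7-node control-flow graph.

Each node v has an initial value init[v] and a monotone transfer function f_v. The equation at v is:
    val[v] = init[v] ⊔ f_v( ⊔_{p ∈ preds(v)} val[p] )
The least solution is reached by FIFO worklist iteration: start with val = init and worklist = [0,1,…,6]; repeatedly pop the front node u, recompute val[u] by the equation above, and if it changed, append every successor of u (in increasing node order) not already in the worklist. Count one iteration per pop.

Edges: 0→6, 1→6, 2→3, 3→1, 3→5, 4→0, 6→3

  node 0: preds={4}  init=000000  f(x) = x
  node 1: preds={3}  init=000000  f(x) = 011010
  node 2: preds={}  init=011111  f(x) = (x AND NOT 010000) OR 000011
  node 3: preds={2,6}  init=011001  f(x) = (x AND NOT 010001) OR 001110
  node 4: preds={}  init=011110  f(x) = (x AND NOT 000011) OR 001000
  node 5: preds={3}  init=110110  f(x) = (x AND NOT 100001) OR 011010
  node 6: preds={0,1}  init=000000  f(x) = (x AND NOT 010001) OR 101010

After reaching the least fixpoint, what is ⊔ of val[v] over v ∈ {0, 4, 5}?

111110

Worklist (11 pops):
  #1 pop 0: in=011110 → 011110 (was 000000); enqueue []
  #2 pop 1: in=011001 → 011010 (was 000000); enqueue []
  #3 pop 2: in=000000 → 011111 (no change)
  #4 pop 3: in=011111 → 011111 (was 011001); enqueue [1]
  #5 pop 4: in=000000 → 011110 (no change)
  #6 pop 5: in=011111 → 111110 (was 110110); enqueue []
  #7 pop 6: in=011110 → 101110 (was 000000); enqueue [3]
  #8 pop 1: in=011111 → 011010 (no change)
  #9 pop 3: in=111111 → 111111 (was 011111); enqueue [1,5]
  #10 pop 1: in=111111 → 011010 (no change)
  #11 pop 5: in=111111 → 111110 (no change)

Fixpoint:
  val[0] = 011110
  val[1] = 011010
  val[2] = 011111
  val[3] = 111111
  val[4] = 011110
  val[5] = 111110
  val[6] = 101110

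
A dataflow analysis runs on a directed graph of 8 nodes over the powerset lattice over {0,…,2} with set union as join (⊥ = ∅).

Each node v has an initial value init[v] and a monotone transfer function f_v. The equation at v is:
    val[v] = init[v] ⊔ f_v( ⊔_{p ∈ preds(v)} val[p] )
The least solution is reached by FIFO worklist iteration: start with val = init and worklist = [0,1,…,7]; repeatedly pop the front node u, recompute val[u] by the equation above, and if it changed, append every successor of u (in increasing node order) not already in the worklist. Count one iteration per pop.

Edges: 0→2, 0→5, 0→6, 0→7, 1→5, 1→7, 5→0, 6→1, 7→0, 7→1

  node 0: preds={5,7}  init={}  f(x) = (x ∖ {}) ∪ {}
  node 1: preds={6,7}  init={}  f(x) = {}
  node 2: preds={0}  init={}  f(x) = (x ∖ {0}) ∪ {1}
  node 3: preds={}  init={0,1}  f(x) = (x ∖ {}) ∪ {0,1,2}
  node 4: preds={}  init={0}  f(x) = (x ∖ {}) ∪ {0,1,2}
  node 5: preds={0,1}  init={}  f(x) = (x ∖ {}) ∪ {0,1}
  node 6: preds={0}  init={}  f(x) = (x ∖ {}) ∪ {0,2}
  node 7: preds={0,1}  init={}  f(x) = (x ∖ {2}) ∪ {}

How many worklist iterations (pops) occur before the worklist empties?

Worklist (16 pops):
  #1 pop 0: in={} → {} (no change)
  #2 pop 1: in={} → {} (no change)
  #3 pop 2: in={} → {1} (was {}); enqueue []
  #4 pop 3: in={} → {0,1,2} (was {0,1}); enqueue []
  #5 pop 4: in={} → {0,1,2} (was {0}); enqueue []
  #6 pop 5: in={} → {0,1} (was {}); enqueue [0]
  #7 pop 6: in={} → {0,2} (was {}); enqueue [1]
  #8 pop 7: in={} → {} (no change)
  #9 pop 0: in={0,1} → {0,1} (was {}); enqueue [2,5,6,7]
  #10 pop 1: in={0,2} → {} (no change)
  #11 pop 2: in={0,1} → {1} (no change)
  #12 pop 5: in={0,1} → {0,1} (no change)
  #13 pop 6: in={0,1} → {0,1,2} (was {0,2}); enqueue [1]
  #14 pop 7: in={0,1} → {0,1} (was {}); enqueue [0]
  #15 pop 1: in={0,1,2} → {} (no change)
  #16 pop 0: in={0,1} → {0,1} (no change)

Fixpoint:
  val[0] = {0,1}
  val[1] = {}
  val[2] = {1}
  val[3] = {0,1,2}
  val[4] = {0,1,2}
  val[5] = {0,1}
  val[6] = {0,1,2}
  val[7] = {0,1}

16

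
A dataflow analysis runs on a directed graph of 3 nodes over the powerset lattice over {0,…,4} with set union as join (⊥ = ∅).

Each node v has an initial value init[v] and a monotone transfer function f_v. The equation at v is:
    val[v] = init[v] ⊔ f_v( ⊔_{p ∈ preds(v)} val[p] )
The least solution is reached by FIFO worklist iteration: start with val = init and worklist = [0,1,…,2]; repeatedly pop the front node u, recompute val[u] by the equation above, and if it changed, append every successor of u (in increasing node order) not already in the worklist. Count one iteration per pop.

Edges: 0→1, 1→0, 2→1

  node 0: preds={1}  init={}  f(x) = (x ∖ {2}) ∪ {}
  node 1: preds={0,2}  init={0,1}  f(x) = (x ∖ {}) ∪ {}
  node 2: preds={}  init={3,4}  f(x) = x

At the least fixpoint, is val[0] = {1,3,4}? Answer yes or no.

Trace (5 dequeues):
  [1] u=0 | in {0,1} | out {0,1} | prev {} | push {}
  [2] u=1 | in {0,1,3,4} | out {0,1,3,4} | prev {0,1} | push {0}
  [3] u=2 | in {} | out {3,4} | ==
  [4] u=0 | in {0,1,3,4} | out {0,1,3,4} | prev {0,1} | push {1}
  [5] u=1 | in {0,1,3,4} | out {0,1,3,4} | ==

Converged values:
  [0] {0,1,3,4}
  [1] {0,1,3,4}
  [2] {3,4}

no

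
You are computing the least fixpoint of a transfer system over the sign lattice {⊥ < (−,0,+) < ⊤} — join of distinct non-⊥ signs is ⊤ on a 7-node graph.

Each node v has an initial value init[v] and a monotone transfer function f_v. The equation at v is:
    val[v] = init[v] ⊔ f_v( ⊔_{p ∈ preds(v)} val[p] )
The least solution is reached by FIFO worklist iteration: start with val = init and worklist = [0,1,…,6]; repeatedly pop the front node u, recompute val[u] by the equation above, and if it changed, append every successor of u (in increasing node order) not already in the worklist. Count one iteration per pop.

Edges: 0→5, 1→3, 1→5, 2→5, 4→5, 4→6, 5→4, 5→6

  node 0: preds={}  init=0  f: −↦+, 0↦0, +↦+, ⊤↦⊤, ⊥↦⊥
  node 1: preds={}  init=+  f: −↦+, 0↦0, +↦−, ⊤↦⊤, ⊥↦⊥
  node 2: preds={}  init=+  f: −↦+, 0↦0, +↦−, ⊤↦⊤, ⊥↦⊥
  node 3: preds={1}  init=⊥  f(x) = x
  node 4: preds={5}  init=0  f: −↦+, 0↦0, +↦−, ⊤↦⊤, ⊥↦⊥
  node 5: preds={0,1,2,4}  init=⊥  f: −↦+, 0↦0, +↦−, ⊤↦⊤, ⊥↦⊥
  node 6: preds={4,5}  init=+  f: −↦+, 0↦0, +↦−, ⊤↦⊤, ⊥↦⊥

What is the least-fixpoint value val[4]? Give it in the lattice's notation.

⊤

Worklist (10 pops):
  #1 pop 0: in=⊥ → 0 (no change)
  #2 pop 1: in=⊥ → + (no change)
  #3 pop 2: in=⊥ → + (no change)
  #4 pop 3: in=+ → + (was ⊥); enqueue []
  #5 pop 4: in=⊥ → 0 (no change)
  #6 pop 5: in=⊤ → ⊤ (was ⊥); enqueue [4]
  #7 pop 6: in=⊤ → ⊤ (was +); enqueue []
  #8 pop 4: in=⊤ → ⊤ (was 0); enqueue [5,6]
  #9 pop 5: in=⊤ → ⊤ (no change)
  #10 pop 6: in=⊤ → ⊤ (no change)

Fixpoint:
  val[0] = 0
  val[1] = +
  val[2] = +
  val[3] = +
  val[4] = ⊤
  val[5] = ⊤
  val[6] = ⊤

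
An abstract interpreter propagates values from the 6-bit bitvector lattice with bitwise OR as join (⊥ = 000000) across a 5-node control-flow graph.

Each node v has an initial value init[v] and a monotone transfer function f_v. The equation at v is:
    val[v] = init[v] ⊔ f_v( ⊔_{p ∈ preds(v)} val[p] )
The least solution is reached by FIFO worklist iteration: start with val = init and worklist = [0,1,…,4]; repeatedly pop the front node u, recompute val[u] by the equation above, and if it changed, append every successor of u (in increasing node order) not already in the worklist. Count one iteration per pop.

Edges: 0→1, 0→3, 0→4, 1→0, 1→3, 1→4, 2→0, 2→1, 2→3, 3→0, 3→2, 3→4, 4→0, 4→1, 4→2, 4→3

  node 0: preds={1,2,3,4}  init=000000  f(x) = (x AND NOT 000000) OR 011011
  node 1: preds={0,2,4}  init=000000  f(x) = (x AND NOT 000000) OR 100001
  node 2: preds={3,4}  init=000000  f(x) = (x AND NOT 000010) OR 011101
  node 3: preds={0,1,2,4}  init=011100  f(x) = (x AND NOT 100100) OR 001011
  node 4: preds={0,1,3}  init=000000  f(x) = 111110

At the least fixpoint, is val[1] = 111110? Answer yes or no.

Worklist (12 pops):
  #1 pop 0: in=011100 → 011111 (was 000000); enqueue []
  #2 pop 1: in=011111 → 111111 (was 000000); enqueue [0]
  #3 pop 2: in=011100 → 011101 (was 000000); enqueue [1]
  #4 pop 3: in=111111 → 011111 (was 011100); enqueue [2]
  #5 pop 4: in=111111 → 111110 (was 000000); enqueue [3]
  #6 pop 0: in=111111 → 111111 (was 011111); enqueue [4]
  #7 pop 1: in=111111 → 111111 (no change)
  #8 pop 2: in=111111 → 111101 (was 011101); enqueue [0,1]
  #9 pop 3: in=111111 → 011111 (no change)
  #10 pop 4: in=111111 → 111110 (no change)
  #11 pop 0: in=111111 → 111111 (no change)
  #12 pop 1: in=111111 → 111111 (no change)

Fixpoint:
  val[0] = 111111
  val[1] = 111111
  val[2] = 111101
  val[3] = 011111
  val[4] = 111110

no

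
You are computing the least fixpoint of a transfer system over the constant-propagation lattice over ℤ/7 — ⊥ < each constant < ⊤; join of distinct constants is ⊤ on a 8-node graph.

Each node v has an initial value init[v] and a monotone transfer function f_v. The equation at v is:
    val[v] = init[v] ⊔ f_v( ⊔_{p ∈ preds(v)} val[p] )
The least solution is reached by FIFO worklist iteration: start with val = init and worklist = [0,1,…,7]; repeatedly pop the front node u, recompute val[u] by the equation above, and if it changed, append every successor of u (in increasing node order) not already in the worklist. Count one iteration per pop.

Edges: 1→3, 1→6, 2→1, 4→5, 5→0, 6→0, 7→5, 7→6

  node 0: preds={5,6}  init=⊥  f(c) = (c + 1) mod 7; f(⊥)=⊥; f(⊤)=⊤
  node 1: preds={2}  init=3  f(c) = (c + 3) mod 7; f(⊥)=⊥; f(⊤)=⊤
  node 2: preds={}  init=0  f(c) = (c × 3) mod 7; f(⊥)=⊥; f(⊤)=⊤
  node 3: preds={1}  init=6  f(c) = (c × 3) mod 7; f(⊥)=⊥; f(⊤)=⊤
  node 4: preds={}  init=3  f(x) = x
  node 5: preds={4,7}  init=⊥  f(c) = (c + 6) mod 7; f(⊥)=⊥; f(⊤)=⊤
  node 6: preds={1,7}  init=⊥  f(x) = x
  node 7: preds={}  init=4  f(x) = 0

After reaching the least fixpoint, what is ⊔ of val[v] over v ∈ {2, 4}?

⊤

Trace (11 dequeues):
  [1] u=0 | in ⊥ | out ⊥ | ==
  [2] u=1 | in 0 | out 3 | ==
  [3] u=2 | in ⊥ | out 0 | ==
  [4] u=3 | in 3 | out ⊤ | prev 6 | push {}
  [5] u=4 | in ⊥ | out 3 | ==
  [6] u=5 | in ⊤ | out ⊤ | prev ⊥ | push {0}
  [7] u=6 | in ⊤ | out ⊤ | prev ⊥ | push {}
  [8] u=7 | in ⊥ | out ⊤ | prev 4 | push {5,6}
  [9] u=0 | in ⊤ | out ⊤ | prev ⊥ | push {}
  [10] u=5 | in ⊤ | out ⊤ | ==
  [11] u=6 | in ⊤ | out ⊤ | ==

Converged values:
  [0] ⊤
  [1] 3
  [2] 0
  [3] ⊤
  [4] 3
  [5] ⊤
  [6] ⊤
  [7] ⊤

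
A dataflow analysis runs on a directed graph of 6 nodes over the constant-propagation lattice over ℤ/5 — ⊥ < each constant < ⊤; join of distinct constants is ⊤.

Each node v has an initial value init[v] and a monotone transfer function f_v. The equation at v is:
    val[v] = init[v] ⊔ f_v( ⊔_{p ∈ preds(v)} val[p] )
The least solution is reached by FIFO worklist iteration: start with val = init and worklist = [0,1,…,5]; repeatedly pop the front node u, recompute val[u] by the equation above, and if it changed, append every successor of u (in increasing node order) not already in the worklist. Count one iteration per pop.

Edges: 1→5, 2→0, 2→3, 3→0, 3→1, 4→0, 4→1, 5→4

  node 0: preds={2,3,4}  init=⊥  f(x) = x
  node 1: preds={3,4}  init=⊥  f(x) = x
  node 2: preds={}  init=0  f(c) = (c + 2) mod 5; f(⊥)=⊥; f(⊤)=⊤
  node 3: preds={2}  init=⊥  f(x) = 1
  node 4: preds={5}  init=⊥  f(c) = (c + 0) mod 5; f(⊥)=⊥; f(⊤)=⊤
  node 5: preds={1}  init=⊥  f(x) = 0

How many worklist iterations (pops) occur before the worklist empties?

Worklist (13 pops):
  #1 pop 0: in=0 → 0 (was ⊥); enqueue []
  #2 pop 1: in=⊥ → ⊥ (no change)
  #3 pop 2: in=⊥ → 0 (no change)
  #4 pop 3: in=0 → 1 (was ⊥); enqueue [0,1]
  #5 pop 4: in=⊥ → ⊥ (no change)
  #6 pop 5: in=⊥ → 0 (was ⊥); enqueue [4]
  #7 pop 0: in=⊤ → ⊤ (was 0); enqueue []
  #8 pop 1: in=1 → 1 (was ⊥); enqueue [5]
  #9 pop 4: in=0 → 0 (was ⊥); enqueue [0,1]
  #10 pop 5: in=1 → 0 (no change)
  #11 pop 0: in=⊤ → ⊤ (no change)
  #12 pop 1: in=⊤ → ⊤ (was 1); enqueue [5]
  #13 pop 5: in=⊤ → 0 (no change)

Fixpoint:
  val[0] = ⊤
  val[1] = ⊤
  val[2] = 0
  val[3] = 1
  val[4] = 0
  val[5] = 0

13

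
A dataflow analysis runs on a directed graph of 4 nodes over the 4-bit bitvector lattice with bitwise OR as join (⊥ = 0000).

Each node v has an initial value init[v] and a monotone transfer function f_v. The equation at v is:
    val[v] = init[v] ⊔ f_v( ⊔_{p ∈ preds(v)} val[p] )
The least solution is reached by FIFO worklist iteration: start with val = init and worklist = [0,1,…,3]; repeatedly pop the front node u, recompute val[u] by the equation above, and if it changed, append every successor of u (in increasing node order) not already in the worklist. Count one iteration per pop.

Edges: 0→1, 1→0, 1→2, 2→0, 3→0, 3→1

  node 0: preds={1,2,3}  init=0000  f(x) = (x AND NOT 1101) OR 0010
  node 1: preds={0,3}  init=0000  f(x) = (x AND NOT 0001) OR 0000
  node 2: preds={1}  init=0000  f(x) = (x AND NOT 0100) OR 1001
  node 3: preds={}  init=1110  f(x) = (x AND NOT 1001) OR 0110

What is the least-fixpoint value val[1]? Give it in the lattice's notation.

Trace (5 dequeues):
  [1] u=0 | in 1110 | out 0010 | prev 0000 | push {}
  [2] u=1 | in 1110 | out 1110 | prev 0000 | push {0}
  [3] u=2 | in 1110 | out 1011 | prev 0000 | push {}
  [4] u=3 | in 0000 | out 1110 | ==
  [5] u=0 | in 1111 | out 0010 | ==

Converged values:
  [0] 0010
  [1] 1110
  [2] 1011
  [3] 1110

1110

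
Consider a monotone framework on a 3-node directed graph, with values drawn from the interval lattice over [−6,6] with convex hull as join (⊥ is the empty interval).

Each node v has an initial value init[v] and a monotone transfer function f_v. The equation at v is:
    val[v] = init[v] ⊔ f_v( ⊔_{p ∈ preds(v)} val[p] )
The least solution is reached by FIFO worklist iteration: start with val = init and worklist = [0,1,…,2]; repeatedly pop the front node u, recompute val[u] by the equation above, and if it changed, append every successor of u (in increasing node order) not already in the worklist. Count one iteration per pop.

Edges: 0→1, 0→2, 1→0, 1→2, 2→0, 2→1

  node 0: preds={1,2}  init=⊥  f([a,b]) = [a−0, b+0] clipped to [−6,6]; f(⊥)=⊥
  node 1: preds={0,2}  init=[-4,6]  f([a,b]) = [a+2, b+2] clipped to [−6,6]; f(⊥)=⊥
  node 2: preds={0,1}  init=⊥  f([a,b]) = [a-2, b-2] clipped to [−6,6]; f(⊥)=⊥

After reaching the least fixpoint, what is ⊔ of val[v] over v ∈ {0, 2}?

[-6,6]

Iteration log — 6 steps:
  step 1. node 0  ⊔preds=[-4,6]  new=[-4,6]  old=⊥  +wl: 
  step 2. node 1  ⊔preds=[-4,6]  new=[-4,6]  stable
  step 3. node 2  ⊔preds=[-4,6]  new=[-6,4]  old=⊥  +wl: 0,1
  step 4. node 0  ⊔preds=[-6,6]  new=[-6,6]  old=[-4,6]  +wl: 2
  step 5. node 1  ⊔preds=[-6,6]  new=[-4,6]  stable
  step 6. node 2  ⊔preds=[-6,6]  new=[-6,4]  stable

Least fixpoint reached:
  node 0: [-6,6]
  node 1: [-4,6]
  node 2: [-6,4]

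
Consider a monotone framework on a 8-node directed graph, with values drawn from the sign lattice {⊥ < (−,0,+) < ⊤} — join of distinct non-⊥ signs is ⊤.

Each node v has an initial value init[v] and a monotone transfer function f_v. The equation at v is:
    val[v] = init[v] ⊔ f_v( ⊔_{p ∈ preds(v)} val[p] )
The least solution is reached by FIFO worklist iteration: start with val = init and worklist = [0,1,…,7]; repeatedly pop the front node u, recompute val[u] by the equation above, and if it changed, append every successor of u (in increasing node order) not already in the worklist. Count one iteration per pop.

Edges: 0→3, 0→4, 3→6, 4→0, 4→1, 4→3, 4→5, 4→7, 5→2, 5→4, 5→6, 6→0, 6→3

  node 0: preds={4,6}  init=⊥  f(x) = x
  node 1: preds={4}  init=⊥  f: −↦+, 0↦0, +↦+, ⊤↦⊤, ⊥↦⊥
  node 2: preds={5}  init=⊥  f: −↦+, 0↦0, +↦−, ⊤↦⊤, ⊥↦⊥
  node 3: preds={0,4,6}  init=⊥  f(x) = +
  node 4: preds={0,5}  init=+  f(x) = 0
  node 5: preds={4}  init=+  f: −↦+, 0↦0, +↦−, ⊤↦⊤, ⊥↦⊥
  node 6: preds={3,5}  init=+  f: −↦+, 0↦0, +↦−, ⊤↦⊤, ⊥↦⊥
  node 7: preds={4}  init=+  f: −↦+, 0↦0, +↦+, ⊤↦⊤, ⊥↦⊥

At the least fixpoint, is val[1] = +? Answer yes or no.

no

Trace (13 dequeues):
  [1] u=0 | in + | out + | prev ⊥ | push {}
  [2] u=1 | in + | out + | prev ⊥ | push {}
  [3] u=2 | in + | out − | prev ⊥ | push {}
  [4] u=3 | in + | out + | prev ⊥ | push {}
  [5] u=4 | in + | out ⊤ | prev + | push {0,1,3}
  [6] u=5 | in ⊤ | out ⊤ | prev + | push {2,4}
  [7] u=6 | in ⊤ | out ⊤ | prev + | push {}
  [8] u=7 | in ⊤ | out ⊤ | prev + | push {}
  [9] u=0 | in ⊤ | out ⊤ | prev + | push {}
  [10] u=1 | in ⊤ | out ⊤ | prev + | push {}
  [11] u=3 | in ⊤ | out + | ==
  [12] u=2 | in ⊤ | out ⊤ | prev − | push {}
  [13] u=4 | in ⊤ | out ⊤ | ==

Converged values:
  [0] ⊤
  [1] ⊤
  [2] ⊤
  [3] +
  [4] ⊤
  [5] ⊤
  [6] ⊤
  [7] ⊤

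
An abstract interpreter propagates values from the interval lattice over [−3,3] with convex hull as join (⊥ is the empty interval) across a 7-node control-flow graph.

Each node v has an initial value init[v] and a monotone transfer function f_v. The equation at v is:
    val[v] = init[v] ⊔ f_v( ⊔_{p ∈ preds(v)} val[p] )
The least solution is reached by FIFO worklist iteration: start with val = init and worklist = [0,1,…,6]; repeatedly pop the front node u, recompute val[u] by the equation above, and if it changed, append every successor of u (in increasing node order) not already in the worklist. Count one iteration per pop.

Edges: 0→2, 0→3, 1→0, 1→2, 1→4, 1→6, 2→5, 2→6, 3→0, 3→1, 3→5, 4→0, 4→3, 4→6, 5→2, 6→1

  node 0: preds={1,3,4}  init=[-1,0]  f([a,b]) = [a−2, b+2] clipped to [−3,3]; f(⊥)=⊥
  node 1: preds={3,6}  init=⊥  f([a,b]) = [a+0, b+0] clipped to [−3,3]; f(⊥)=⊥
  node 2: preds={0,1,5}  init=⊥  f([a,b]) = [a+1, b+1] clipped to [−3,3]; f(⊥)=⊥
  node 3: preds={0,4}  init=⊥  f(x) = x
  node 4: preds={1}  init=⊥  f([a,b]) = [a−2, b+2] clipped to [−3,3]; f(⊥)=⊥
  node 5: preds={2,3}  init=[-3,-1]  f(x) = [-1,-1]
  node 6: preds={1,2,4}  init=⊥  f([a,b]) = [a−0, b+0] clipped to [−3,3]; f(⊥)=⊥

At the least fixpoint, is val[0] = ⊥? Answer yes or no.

no

Worklist (23 pops):
  #1 pop 0: in=⊥ → [-1,0] (no change)
  #2 pop 1: in=⊥ → ⊥ (no change)
  #3 pop 2: in=[-3,0] → [-2,1] (was ⊥); enqueue []
  #4 pop 3: in=[-1,0] → [-1,0] (was ⊥); enqueue [0,1]
  #5 pop 4: in=⊥ → ⊥ (no change)
  #6 pop 5: in=[-2,1] → [-3,-1] (no change)
  #7 pop 6: in=[-2,1] → [-2,1] (was ⊥); enqueue []
  #8 pop 0: in=[-1,0] → [-3,2] (was [-1,0]); enqueue [2,3]
  #9 pop 1: in=[-2,1] → [-2,1] (was ⊥); enqueue [0,4,6]
  #10 pop 2: in=[-3,2] → [-2,3] (was [-2,1]); enqueue [5]
  #11 pop 3: in=[-3,2] → [-3,2] (was [-1,0]); enqueue [1]
  #12 pop 0: in=[-3,2] → [-3,3] (was [-3,2]); enqueue [2,3]
  #13 pop 4: in=[-2,1] → [-3,3] (was ⊥); enqueue [0]
  #14 pop 6: in=[-3,3] → [-3,3] (was [-2,1]); enqueue []
  #15 pop 5: in=[-3,3] → [-3,-1] (no change)
  #16 pop 1: in=[-3,3] → [-3,3] (was [-2,1]); enqueue [4,6]
  #17 pop 2: in=[-3,3] → [-2,3] (no change)
  #18 pop 3: in=[-3,3] → [-3,3] (was [-3,2]); enqueue [1,5]
  #19 pop 0: in=[-3,3] → [-3,3] (no change)
  #20 pop 4: in=[-3,3] → [-3,3] (no change)
  #21 pop 6: in=[-3,3] → [-3,3] (no change)
  #22 pop 1: in=[-3,3] → [-3,3] (no change)
  #23 pop 5: in=[-3,3] → [-3,-1] (no change)

Fixpoint:
  val[0] = [-3,3]
  val[1] = [-3,3]
  val[2] = [-2,3]
  val[3] = [-3,3]
  val[4] = [-3,3]
  val[5] = [-3,-1]
  val[6] = [-3,3]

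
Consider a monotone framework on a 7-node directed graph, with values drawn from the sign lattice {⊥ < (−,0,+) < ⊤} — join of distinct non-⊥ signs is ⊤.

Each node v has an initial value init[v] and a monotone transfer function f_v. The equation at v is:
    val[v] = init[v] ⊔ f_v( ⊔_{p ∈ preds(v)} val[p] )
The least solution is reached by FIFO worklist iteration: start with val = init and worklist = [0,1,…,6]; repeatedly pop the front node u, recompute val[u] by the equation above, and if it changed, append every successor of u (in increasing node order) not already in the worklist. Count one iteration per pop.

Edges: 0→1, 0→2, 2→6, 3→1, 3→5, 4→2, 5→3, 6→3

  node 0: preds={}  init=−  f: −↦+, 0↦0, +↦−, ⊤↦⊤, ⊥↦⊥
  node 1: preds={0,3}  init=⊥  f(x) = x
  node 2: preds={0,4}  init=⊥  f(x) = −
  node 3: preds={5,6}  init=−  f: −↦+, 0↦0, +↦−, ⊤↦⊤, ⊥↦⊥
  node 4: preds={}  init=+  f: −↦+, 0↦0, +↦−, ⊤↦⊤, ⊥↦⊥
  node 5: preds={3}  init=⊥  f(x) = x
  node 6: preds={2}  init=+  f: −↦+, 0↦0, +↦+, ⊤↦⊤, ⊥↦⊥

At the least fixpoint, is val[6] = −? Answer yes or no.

no

Iteration log — 11 steps:
  step 1. node 0  ⊔preds=⊥  new=−  stable
  step 2. node 1  ⊔preds=−  new=−  old=⊥  +wl: 
  step 3. node 2  ⊔preds=⊤  new=−  old=⊥  +wl: 
  step 4. node 3  ⊔preds=+  new=−  stable
  step 5. node 4  ⊔preds=⊥  new=+  stable
  step 6. node 5  ⊔preds=−  new=−  old=⊥  +wl: 3
  step 7. node 6  ⊔preds=−  new=+  stable
  step 8. node 3  ⊔preds=⊤  new=⊤  old=−  +wl: 1,5
  step 9. node 1  ⊔preds=⊤  new=⊤  old=−  +wl: 
  step 10. node 5  ⊔preds=⊤  new=⊤  old=−  +wl: 3
  step 11. node 3  ⊔preds=⊤  new=⊤  stable

Least fixpoint reached:
  node 0: −
  node 1: ⊤
  node 2: −
  node 3: ⊤
  node 4: +
  node 5: ⊤
  node 6: +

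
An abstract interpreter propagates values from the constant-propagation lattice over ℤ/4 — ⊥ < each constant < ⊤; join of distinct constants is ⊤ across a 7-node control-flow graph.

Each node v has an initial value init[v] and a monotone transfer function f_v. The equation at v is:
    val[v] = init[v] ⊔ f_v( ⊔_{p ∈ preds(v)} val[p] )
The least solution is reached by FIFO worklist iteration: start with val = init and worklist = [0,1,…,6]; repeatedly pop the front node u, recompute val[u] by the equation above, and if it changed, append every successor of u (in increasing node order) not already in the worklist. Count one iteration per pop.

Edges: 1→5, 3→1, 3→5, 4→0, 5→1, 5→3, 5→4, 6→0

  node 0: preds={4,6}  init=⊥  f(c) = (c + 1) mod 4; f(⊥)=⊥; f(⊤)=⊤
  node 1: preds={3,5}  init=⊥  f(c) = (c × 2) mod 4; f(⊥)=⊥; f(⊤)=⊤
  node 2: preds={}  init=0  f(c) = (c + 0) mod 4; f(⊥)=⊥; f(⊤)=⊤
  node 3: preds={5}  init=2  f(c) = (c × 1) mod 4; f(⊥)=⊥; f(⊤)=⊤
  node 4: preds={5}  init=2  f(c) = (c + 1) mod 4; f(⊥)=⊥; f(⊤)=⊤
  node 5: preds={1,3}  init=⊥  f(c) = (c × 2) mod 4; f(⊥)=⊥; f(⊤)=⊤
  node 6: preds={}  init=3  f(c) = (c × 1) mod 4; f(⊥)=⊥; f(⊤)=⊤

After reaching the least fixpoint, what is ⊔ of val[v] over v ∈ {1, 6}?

Iteration log — 13 steps:
  step 1. node 0  ⊔preds=⊤  new=⊤  old=⊥  +wl: 
  step 2. node 1  ⊔preds=2  new=0  old=⊥  +wl: 
  step 3. node 2  ⊔preds=⊥  new=0  stable
  step 4. node 3  ⊔preds=⊥  new=2  stable
  step 5. node 4  ⊔preds=⊥  new=2  stable
  step 6. node 5  ⊔preds=⊤  new=⊤  old=⊥  +wl: 1,3,4
  step 7. node 6  ⊔preds=⊥  new=3  stable
  step 8. node 1  ⊔preds=⊤  new=⊤  old=0  +wl: 5
  step 9. node 3  ⊔preds=⊤  new=⊤  old=2  +wl: 1
  step 10. node 4  ⊔preds=⊤  new=⊤  old=2  +wl: 0
  step 11. node 5  ⊔preds=⊤  new=⊤  stable
  step 12. node 1  ⊔preds=⊤  new=⊤  stable
  step 13. node 0  ⊔preds=⊤  new=⊤  stable

Least fixpoint reached:
  node 0: ⊤
  node 1: ⊤
  node 2: 0
  node 3: ⊤
  node 4: ⊤
  node 5: ⊤
  node 6: 3

⊤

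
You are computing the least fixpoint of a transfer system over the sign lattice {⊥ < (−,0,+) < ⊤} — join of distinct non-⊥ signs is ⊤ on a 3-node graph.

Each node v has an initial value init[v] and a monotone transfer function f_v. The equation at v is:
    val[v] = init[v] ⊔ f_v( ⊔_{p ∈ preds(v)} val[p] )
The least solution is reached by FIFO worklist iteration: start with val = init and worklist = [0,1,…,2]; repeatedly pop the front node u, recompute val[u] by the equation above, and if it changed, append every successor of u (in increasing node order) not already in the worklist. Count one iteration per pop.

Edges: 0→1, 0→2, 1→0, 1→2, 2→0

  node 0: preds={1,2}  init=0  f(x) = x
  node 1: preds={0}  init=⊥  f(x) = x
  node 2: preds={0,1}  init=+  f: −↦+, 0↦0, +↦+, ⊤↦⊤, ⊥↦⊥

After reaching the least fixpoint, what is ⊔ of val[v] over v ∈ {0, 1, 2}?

⊤

Iteration log — 4 steps:
  step 1. node 0  ⊔preds=+  new=⊤  old=0  +wl: 
  step 2. node 1  ⊔preds=⊤  new=⊤  old=⊥  +wl: 0
  step 3. node 2  ⊔preds=⊤  new=⊤  old=+  +wl: 
  step 4. node 0  ⊔preds=⊤  new=⊤  stable

Least fixpoint reached:
  node 0: ⊤
  node 1: ⊤
  node 2: ⊤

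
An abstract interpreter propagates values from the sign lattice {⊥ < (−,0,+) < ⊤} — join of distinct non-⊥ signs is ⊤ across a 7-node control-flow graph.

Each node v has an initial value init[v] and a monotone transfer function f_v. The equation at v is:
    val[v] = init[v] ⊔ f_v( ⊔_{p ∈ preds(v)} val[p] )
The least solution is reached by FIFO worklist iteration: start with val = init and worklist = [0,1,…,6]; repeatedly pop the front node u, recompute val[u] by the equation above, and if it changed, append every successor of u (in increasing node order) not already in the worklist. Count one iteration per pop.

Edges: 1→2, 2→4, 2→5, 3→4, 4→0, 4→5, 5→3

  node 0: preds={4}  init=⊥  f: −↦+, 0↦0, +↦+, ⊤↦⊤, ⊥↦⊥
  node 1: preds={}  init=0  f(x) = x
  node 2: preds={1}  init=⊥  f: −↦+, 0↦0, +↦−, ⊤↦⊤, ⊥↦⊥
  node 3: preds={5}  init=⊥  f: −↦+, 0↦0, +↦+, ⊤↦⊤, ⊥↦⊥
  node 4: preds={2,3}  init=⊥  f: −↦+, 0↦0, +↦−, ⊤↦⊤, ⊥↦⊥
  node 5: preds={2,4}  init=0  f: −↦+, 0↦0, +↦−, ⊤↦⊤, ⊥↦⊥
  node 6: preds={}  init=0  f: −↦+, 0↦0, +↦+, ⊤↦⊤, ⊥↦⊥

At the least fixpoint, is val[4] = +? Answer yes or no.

no

Worklist (8 pops):
  #1 pop 0: in=⊥ → ⊥ (no change)
  #2 pop 1: in=⊥ → 0 (no change)
  #3 pop 2: in=0 → 0 (was ⊥); enqueue []
  #4 pop 3: in=0 → 0 (was ⊥); enqueue []
  #5 pop 4: in=0 → 0 (was ⊥); enqueue [0]
  #6 pop 5: in=0 → 0 (no change)
  #7 pop 6: in=⊥ → 0 (no change)
  #8 pop 0: in=0 → 0 (was ⊥); enqueue []

Fixpoint:
  val[0] = 0
  val[1] = 0
  val[2] = 0
  val[3] = 0
  val[4] = 0
  val[5] = 0
  val[6] = 0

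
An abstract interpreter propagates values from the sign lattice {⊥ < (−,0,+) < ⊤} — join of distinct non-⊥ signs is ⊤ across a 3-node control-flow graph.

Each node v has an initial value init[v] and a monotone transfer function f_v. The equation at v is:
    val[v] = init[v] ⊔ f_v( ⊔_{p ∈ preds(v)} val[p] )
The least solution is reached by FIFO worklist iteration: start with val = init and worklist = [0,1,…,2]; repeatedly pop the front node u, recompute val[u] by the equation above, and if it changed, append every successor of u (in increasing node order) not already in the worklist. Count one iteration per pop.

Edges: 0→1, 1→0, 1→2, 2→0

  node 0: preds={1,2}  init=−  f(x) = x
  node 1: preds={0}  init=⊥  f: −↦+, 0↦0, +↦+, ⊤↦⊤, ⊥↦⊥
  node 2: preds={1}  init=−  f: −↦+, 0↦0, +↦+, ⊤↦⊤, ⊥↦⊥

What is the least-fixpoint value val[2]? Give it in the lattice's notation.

Worklist (7 pops):
  #1 pop 0: in=− → − (no change)
  #2 pop 1: in=− → + (was ⊥); enqueue [0]
  #3 pop 2: in=+ → ⊤ (was −); enqueue []
  #4 pop 0: in=⊤ → ⊤ (was −); enqueue [1]
  #5 pop 1: in=⊤ → ⊤ (was +); enqueue [0,2]
  #6 pop 0: in=⊤ → ⊤ (no change)
  #7 pop 2: in=⊤ → ⊤ (no change)

Fixpoint:
  val[0] = ⊤
  val[1] = ⊤
  val[2] = ⊤

⊤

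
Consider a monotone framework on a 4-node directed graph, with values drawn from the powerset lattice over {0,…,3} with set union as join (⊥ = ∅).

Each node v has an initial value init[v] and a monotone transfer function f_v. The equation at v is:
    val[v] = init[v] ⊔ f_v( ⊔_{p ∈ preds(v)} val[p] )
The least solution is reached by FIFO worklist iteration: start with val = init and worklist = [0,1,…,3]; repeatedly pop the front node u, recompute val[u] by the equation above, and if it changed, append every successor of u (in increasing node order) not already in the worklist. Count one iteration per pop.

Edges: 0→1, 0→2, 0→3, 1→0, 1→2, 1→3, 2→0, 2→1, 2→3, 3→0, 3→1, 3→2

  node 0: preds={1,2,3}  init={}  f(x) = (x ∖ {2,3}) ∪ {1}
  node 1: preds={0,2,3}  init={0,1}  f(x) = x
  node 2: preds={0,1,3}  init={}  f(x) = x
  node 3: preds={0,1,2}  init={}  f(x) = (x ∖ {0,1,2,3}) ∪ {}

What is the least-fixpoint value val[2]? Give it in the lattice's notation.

{0,1}

Worklist (6 pops):
  #1 pop 0: in={0,1} → {0,1} (was {}); enqueue []
  #2 pop 1: in={0,1} → {0,1} (no change)
  #3 pop 2: in={0,1} → {0,1} (was {}); enqueue [0,1]
  #4 pop 3: in={0,1} → {} (no change)
  #5 pop 0: in={0,1} → {0,1} (no change)
  #6 pop 1: in={0,1} → {0,1} (no change)

Fixpoint:
  val[0] = {0,1}
  val[1] = {0,1}
  val[2] = {0,1}
  val[3] = {}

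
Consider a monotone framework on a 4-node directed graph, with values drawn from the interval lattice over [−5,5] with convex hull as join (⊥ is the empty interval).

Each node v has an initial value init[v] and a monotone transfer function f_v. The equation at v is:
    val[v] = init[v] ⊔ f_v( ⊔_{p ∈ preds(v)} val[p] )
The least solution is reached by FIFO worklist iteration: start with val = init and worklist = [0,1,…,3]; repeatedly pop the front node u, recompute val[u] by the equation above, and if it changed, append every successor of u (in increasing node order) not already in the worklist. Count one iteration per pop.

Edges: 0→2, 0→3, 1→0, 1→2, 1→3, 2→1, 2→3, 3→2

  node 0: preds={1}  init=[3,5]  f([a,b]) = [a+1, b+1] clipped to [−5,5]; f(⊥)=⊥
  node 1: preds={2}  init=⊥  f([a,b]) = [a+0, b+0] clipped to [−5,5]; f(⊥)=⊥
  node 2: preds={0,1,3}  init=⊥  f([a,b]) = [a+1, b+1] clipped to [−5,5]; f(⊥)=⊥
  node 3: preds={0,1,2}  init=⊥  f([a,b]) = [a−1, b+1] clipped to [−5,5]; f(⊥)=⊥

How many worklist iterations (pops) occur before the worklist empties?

12

Iteration log — 12 steps:
  step 1. node 0  ⊔preds=⊥  new=[3,5]  stable
  step 2. node 1  ⊔preds=⊥  new=⊥  stable
  step 3. node 2  ⊔preds=[3,5]  new=[4,5]  old=⊥  +wl: 1
  step 4. node 3  ⊔preds=[3,5]  new=[2,5]  old=⊥  +wl: 2
  step 5. node 1  ⊔preds=[4,5]  new=[4,5]  old=⊥  +wl: 0,3
  step 6. node 2  ⊔preds=[2,5]  new=[3,5]  old=[4,5]  +wl: 1
  step 7. node 0  ⊔preds=[4,5]  new=[3,5]  stable
  step 8. node 3  ⊔preds=[3,5]  new=[2,5]  stable
  step 9. node 1  ⊔preds=[3,5]  new=[3,5]  old=[4,5]  +wl: 0,2,3
  step 10. node 0  ⊔preds=[3,5]  new=[3,5]  stable
  step 11. node 2  ⊔preds=[2,5]  new=[3,5]  stable
  step 12. node 3  ⊔preds=[3,5]  new=[2,5]  stable

Least fixpoint reached:
  node 0: [3,5]
  node 1: [3,5]
  node 2: [3,5]
  node 3: [2,5]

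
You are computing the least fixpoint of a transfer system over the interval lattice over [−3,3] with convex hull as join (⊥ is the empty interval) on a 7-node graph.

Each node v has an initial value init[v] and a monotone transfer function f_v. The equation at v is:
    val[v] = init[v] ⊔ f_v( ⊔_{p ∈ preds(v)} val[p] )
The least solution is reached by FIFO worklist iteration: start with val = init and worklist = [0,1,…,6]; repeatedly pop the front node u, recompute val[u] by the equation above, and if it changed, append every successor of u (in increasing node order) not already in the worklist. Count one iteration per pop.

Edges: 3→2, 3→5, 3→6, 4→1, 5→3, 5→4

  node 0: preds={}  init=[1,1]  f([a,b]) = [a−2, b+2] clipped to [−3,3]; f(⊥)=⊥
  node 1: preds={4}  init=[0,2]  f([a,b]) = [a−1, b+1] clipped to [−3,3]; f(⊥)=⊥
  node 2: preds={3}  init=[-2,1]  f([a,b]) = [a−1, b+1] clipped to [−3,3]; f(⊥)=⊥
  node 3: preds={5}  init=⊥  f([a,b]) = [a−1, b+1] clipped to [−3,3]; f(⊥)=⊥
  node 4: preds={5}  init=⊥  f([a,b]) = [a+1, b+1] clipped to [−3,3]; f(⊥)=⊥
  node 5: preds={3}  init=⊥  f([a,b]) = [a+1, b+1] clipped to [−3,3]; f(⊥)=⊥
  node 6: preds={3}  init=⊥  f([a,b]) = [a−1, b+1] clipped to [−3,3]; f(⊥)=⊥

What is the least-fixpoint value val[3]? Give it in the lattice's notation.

Trace (7 dequeues):
  [1] u=0 | in ⊥ | out [1,1] | ==
  [2] u=1 | in ⊥ | out [0,2] | ==
  [3] u=2 | in ⊥ | out [-2,1] | ==
  [4] u=3 | in ⊥ | out ⊥ | ==
  [5] u=4 | in ⊥ | out ⊥ | ==
  [6] u=5 | in ⊥ | out ⊥ | ==
  [7] u=6 | in ⊥ | out ⊥ | ==

Converged values:
  [0] [1,1]
  [1] [0,2]
  [2] [-2,1]
  [3] ⊥
  [4] ⊥
  [5] ⊥
  [6] ⊥

⊥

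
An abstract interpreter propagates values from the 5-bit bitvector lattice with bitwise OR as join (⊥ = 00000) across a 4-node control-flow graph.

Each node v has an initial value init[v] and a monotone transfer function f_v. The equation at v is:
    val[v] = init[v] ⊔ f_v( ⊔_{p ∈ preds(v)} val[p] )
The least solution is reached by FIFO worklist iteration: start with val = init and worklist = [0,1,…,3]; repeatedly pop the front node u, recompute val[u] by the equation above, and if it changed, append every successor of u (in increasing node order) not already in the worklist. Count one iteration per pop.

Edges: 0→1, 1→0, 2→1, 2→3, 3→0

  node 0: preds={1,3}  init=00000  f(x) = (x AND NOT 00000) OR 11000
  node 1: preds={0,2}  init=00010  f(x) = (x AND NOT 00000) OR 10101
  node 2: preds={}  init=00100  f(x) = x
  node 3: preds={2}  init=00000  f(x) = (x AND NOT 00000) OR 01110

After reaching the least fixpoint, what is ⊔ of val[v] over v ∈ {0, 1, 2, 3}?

11111

Trace (6 dequeues):
  [1] u=0 | in 00010 | out 11010 | prev 00000 | push {}
  [2] u=1 | in 11110 | out 11111 | prev 00010 | push {0}
  [3] u=2 | in 00000 | out 00100 | ==
  [4] u=3 | in 00100 | out 01110 | prev 00000 | push {}
  [5] u=0 | in 11111 | out 11111 | prev 11010 | push {1}
  [6] u=1 | in 11111 | out 11111 | ==

Converged values:
  [0] 11111
  [1] 11111
  [2] 00100
  [3] 01110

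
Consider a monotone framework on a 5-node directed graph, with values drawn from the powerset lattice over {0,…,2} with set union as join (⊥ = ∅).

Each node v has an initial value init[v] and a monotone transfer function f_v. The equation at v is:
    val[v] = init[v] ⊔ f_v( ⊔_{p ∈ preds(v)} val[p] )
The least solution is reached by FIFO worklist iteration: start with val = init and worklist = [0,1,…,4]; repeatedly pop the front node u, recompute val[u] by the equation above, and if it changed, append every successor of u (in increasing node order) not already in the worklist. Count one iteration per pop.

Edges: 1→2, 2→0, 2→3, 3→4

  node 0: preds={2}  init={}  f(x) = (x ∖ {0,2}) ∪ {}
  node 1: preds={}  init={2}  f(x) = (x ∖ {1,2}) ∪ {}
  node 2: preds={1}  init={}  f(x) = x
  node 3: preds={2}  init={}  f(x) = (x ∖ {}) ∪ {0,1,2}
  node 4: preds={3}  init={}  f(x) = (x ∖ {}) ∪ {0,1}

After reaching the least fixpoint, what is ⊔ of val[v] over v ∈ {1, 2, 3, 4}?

Trace (6 dequeues):
  [1] u=0 | in {} | out {} | ==
  [2] u=1 | in {} | out {2} | ==
  [3] u=2 | in {2} | out {2} | prev {} | push {0}
  [4] u=3 | in {2} | out {0,1,2} | prev {} | push {}
  [5] u=4 | in {0,1,2} | out {0,1,2} | prev {} | push {}
  [6] u=0 | in {2} | out {} | ==

Converged values:
  [0] {}
  [1] {2}
  [2] {2}
  [3] {0,1,2}
  [4] {0,1,2}

{0,1,2}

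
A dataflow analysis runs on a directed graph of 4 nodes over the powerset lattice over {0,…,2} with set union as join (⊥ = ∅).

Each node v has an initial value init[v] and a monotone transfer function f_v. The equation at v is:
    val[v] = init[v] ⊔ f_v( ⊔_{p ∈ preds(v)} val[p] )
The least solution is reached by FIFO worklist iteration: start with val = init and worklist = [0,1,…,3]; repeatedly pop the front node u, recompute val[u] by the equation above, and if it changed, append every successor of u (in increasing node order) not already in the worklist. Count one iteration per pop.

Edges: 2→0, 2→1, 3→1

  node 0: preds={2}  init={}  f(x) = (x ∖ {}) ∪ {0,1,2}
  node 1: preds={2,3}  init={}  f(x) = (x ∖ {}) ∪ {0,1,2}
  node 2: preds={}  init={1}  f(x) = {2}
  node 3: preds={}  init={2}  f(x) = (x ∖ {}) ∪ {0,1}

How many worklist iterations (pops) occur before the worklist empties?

Trace (6 dequeues):
  [1] u=0 | in {1} | out {0,1,2} | prev {} | push {}
  [2] u=1 | in {1,2} | out {0,1,2} | prev {} | push {}
  [3] u=2 | in {} | out {1,2} | prev {1} | push {0,1}
  [4] u=3 | in {} | out {0,1,2} | prev {2} | push {}
  [5] u=0 | in {1,2} | out {0,1,2} | ==
  [6] u=1 | in {0,1,2} | out {0,1,2} | ==

Converged values:
  [0] {0,1,2}
  [1] {0,1,2}
  [2] {1,2}
  [3] {0,1,2}

6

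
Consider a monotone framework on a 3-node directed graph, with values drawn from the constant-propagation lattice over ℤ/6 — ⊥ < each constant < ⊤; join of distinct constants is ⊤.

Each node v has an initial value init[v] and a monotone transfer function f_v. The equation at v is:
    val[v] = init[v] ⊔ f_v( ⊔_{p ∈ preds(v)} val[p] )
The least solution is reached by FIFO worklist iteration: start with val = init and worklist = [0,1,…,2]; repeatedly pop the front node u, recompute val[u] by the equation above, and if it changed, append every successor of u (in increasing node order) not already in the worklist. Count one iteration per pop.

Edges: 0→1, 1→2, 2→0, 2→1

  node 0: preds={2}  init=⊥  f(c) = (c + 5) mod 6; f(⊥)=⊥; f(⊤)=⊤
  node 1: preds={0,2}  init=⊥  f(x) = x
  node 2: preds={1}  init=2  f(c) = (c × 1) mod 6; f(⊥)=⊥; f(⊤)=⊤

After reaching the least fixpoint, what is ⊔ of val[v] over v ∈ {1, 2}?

⊤

Trace (5 dequeues):
  [1] u=0 | in 2 | out 1 | prev ⊥ | push {}
  [2] u=1 | in ⊤ | out ⊤ | prev ⊥ | push {}
  [3] u=2 | in ⊤ | out ⊤ | prev 2 | push {0,1}
  [4] u=0 | in ⊤ | out ⊤ | prev 1 | push {}
  [5] u=1 | in ⊤ | out ⊤ | ==

Converged values:
  [0] ⊤
  [1] ⊤
  [2] ⊤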